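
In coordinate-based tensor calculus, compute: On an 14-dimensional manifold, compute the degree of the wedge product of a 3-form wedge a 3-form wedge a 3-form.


The degree of a wedge product is the sum of the degrees of the individual forms.
Degrees: 3, 3, 3
Total degree = 3 + 3 + 3 = 9

9


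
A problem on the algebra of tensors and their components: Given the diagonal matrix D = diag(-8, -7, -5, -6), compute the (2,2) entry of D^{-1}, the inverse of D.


For a diagonal matrix, the inverse has entries (D^{-1})_{ii} = 1/d_{ii}.
The diagonal entries are: d_{11} = -8, d_{22} = -7, d_{33} = -5, d_{44} = -6
We need (D^{-1})_{22} = 1/d_{22} = 1/-7 = -1/7

-1/7


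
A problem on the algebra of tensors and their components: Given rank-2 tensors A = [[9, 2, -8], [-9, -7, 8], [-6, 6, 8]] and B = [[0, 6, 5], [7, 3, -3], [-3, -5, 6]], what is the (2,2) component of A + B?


Tensor addition is component-wise: (A + B)_{ij} = A_{ij} + B_{ij}.
A_{22} = -7
B_{22} = 3
(A + B)_{22} = -7 + 3 = -4

-4


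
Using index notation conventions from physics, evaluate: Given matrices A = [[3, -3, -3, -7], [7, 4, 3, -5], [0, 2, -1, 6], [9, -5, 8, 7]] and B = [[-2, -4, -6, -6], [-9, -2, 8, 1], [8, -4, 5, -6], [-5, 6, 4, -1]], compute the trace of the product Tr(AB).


Tr(AB) = sum_i (AB)_{ii} where (AB)_{ii} = sum_k A_{ik} B_{ki}.
(AB)_{11} = 3*-2 + -3*-9 + -3*8 + -7*-5 = 32
(AB)_{22} = 7*-4 + 4*-2 + 3*-4 + -5*6 = -78
(AB)_{33} = 0*-6 + 2*8 + -1*5 + 6*4 = 35
(AB)_{44} = 9*-6 + -5*1 + 8*-6 + 7*-1 = -114
Tr(AB) = 32 + -78 + 35 + -114 = -125

-125


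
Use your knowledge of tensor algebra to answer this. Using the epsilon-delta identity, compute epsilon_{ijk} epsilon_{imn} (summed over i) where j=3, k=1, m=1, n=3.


Using the identity: epsilon_{ijk} epsilon_{imn} = delta_{jm} delta_{kn} - delta_{jn} delta_{km}.
delta_{31} = 0
delta_{13} = 0
delta_{33} = 1
delta_{11} = 1
Result = 0 * 0 - 1 * 1 = 0 - 1 = -1

-1


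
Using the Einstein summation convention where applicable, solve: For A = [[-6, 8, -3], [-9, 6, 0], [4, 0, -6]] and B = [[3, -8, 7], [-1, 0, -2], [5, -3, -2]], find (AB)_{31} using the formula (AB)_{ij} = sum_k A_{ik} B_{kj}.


(AB)_{ij} = sum_k A_{ik} B_{kj}.
For i=3, j=1:
A_{31} * B_{11} = 4 * 3 = 12
A_{32} * B_{21} = 0 * -1 = 0
A_{33} * B_{31} = -6 * 5 = -30
Sum = 12 + 0 + -30 = -18

-18


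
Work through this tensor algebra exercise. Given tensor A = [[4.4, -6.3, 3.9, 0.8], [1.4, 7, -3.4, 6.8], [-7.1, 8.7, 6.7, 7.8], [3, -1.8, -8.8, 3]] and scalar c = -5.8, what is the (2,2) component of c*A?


Scalar multiplication: (cA)_{ij} = c * A_{ij}.
c = -5.8
A_{22} = 7
(cA)_{22} = -5.8 * 7 = -40.6

-40.6


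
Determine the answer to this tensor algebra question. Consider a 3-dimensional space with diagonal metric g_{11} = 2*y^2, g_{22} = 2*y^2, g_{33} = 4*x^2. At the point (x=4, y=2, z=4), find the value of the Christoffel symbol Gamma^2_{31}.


For a diagonal metric, Gamma^k_{ij} = (1/2) g^{kk} (dg_{ik}/dx_j + dg_{jk}/dx_i - dg_{ij}/dx_k).
The metric is diagonal, so g_{ab} = 0 for a != b.
At the given point: g_{11} = 8, g_{22} = 8, g_{33} = 64
g^{22} = 1/8
dg_{32}/dx_1 = 0 (off-diagonal)
dg_{12}/dx_3 = 0 (off-diagonal)
dg_{31}/dx_2 = 0 (off-diagonal)
Numerator = 0 + 0 - 0 = 0
Gamma^2_{31} = 0 / (2 * 8) = 0

0


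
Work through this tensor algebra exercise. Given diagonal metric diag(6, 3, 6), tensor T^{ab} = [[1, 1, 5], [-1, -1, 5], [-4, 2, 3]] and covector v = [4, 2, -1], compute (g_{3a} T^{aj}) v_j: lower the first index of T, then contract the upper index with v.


Step 1: lower the first index. For a diagonal metric, g_{ia} T^{aj} = g_{ii} T^{ij} (no sum on i).
g_{33} = 6
S_3{}^1 = 6 * T^{31} = 6 * -4 = -24
S_3{}^2 = 6 * T^{32} = 6 * 2 = 12
S_3{}^3 = 6 * T^{33} = 6 * 3 = 18
Step 2: contract S_3{}^j with v_j.
S_3{}^1 * v_1 = -24 * 4 = -96
S_3{}^2 * v_2 = 12 * 2 = 24
S_3{}^3 * v_3 = 18 * -1 = -18
Result = -96 + 24 + -18 = -90

-90


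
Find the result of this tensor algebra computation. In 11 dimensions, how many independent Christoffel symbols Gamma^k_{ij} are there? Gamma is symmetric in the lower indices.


Christoffel symbols Gamma^k_{ij} are symmetric in i,j, so there are d * d(d+1)/2 independent symbols.
d = 11
d(d+1)/2 = 11 * 12 / 2 = 66
Total = 11 * 66 = 726

726


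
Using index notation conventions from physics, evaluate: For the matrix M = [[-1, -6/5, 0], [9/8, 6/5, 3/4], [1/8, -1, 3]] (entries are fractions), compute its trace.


The trace is the sum of diagonal entries.
Diagonal: M[1,1] = -1, M[2,2] = 6/5, M[3,3] = 3
Tr(M) = -1 + 6/5 + 3
Computing step by step:
After adding M[1,1]: -1
After adding M[2,2]: 1/5
After adding M[3,3]: 16/5
Tr(M) = 16/5

16/5


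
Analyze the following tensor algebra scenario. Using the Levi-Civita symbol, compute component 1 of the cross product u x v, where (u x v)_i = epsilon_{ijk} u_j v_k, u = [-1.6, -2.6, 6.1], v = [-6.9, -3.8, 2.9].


(u x v)_1 = sum_{j,k} epsilon_{1jk} u_j v_k. Only permutations of (1,2,3) contribute; the two non-zero terms are:
eps_{123} u_2 v_3 = 1 * -2.6 * 2.9 = -7.54
eps_{132} u_3 v_2 = -1 * 6.1 * -3.8 = 23.18
(u x v)_1 = 15.64

15.64


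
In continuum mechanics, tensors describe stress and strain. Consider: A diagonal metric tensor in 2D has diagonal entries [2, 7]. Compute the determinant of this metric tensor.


For a diagonal metric, the determinant is the product of diagonal entries.
Diagonal entries: 2, 7
det(g) = 2 * 7 = 14

14


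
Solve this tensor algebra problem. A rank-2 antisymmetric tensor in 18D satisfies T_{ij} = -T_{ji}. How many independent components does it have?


An antisymmetric rank-2 tensor satisfies A_{ij} = -A_{ji}, so diagonal entries are zero.
The independent components are the upper-triangular entries: C(n, 2) = n(n-1)/2.
n = 18
C(18, 2) = 18 * 17 / 2 = 306 / 2 = 153

153


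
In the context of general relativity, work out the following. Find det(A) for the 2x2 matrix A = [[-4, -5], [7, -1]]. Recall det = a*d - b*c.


For a 2x2 matrix [[a, b], [c, d]], det = a*d - b*c.
a = -4, b = -5, c = 7, d = -1
a*d = -4 * -1 = 4
b*c = -5 * 7 = -35
det = 4 - -35 = 39

39


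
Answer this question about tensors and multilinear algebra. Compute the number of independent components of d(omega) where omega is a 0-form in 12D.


The exterior derivative of a p-form is a (p+1)-form.
Its number of independent components is C(n, p+1).
n = 12, p+1 = 1
C(12, 1) = 12

12


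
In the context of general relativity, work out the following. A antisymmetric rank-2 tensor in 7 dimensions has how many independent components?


A antisymmetric rank-2 tensor in d dimensions has d(d-1)/2 independent components.
d = 7
d(d-1)/2 = 7 * 6 / 2 = 42 / 2 = 21

21


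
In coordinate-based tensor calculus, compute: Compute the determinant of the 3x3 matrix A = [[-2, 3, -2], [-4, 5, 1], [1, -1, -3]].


Expanding along the first row, det(A) = a11*M_11 - a12*M_12 + a13*M_13, where M_1j is the (1,j) minor.
Minor M_11 = 5*-3 - 1*-1 = -14
Minor M_12 = -4*-3 - 1*1 = 11
Minor M_13 = -4*-1 - 5*1 = -1
det = -2*(-14) - 3*(11) + -2*(-1)
    = 28 - 33 + 2
    = -3

-3


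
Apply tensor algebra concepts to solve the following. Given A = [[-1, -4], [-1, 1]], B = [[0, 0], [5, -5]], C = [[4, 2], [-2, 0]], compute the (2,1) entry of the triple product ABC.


(ABC)_{21} = sum_m (AB)_{2m} C_{m1}. First compute row 2 of AB.
(AB)_{21} = -1*0 + 1*5 = 5
(AB)_{22} = -1*0 + 1*-5 = -5
Now contract with column 1 of C:
(AB)_{21} * C_{11} = 5 * 4 = 20
(AB)_{22} * C_{21} = -5 * -2 = 10
(ABC)_{21} = 20 + 10 = 30

30


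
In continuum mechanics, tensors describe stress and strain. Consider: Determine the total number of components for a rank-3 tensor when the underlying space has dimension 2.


The number of components of a rank-r tensor in d dimensions is d^r.
Here d = 2 and r = 3.
2^3 = 8

8


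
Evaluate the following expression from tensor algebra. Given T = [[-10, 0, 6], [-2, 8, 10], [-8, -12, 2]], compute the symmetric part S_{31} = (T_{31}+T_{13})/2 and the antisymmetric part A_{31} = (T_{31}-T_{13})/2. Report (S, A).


T_{31} = -8
T_{13} = 6
S_{31} = (-8 + 6)/2 = -2/2 = -1
A_{31} = (-8 - 6)/2 = -14/2 = -7
Check: S + A = -1 + -7 = -8 = T_{31}.

(-1, -7)


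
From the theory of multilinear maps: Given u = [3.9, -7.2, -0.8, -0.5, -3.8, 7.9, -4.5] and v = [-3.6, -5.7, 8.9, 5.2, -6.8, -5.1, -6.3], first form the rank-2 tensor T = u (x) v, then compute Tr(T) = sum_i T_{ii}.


The outer product gives T_{ij} = u_i v_j.
The trace (contraction) is Tr(T) = sum_i T_{ii} = sum_i u_i v_i.
Diagonal entries:
T_{11} = u_1 * v_1 = 3.9 * -3.6 = -14.04
T_{22} = u_2 * v_2 = -7.2 * -5.7 = 41.04
T_{33} = u_3 * v_3 = -0.8 * 8.9 = -7.12
T_{44} = u_4 * v_4 = -0.5 * 5.2 = -2.6
T_{55} = u_5 * v_5 = -3.8 * -6.8 = 25.84
T_{66} = u_6 * v_6 = 7.9 * -5.1 = -40.29
T_{77} = u_7 * v_7 = -4.5 * -6.3 = 28.35
Tr(T) = -14.04 + 41.04 + -7.12 + -2.6 + 25.84 + -40.29 + 28.35 = 31.18

31.18


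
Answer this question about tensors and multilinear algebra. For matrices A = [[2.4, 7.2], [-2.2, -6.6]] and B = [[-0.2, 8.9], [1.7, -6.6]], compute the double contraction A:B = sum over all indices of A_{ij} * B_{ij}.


A:B = sum over all i,j of A_{ij} * B_{ij}.
Row 1: 2.4*-0.2=-0.48, 7.2*8.9=64.08 => row sum = 63.6
Row 2: -2.2*1.7=-3.74, -6.6*-6.6=43.56 => row sum = 39.82
Total = 63.6 + 39.82 = 103.42

103.42


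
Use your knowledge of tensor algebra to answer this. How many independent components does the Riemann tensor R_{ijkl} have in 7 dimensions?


The Riemann tensor in d dimensions has d^2(d^2 - 1)/12 independent components.
d = 7, so d^2 = 49
d^2 - 1 = 48
d^2(d^2 - 1) = 49 * 48 = 2352
Divide by 12: 2352 / 12 = 196

196


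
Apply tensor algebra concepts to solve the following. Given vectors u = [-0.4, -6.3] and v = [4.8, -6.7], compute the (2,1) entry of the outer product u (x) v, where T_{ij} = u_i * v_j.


The outer product entry T_{ij} = u_i * v_j.
We need i=2, j=1.
u_2 = -6.3, v_1 = 4.8
T_{2,1} = -6.3 * 4.8 = -30.24

-30.24


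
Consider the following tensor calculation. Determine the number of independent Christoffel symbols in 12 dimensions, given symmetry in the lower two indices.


Christoffel symbols Gamma^k_{ij} are symmetric in i,j, so there are d * d(d+1)/2 independent symbols.
d = 12
d(d+1)/2 = 12 * 13 / 2 = 78
Total = 12 * 78 = 936

936


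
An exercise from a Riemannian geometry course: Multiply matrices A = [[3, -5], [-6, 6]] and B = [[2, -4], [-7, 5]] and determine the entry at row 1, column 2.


(AB)_{ij} = sum_k A_{ik} B_{kj}.
For i=1, j=2:
A_{11} * B_{12} = 3 * -4 = -12
A_{12} * B_{22} = -5 * 5 = -25
Sum = -12 + -25 = -37

-37


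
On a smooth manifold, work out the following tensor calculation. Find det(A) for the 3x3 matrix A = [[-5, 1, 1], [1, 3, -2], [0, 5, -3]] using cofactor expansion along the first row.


Expanding along the first row, det(A) = a11*M_11 - a12*M_12 + a13*M_13, where M_1j is the (1,j) minor.
Minor M_11 = 3*-3 - -2*5 = 1
Minor M_12 = 1*-3 - -2*0 = -3
Minor M_13 = 1*5 - 3*0 = 5
det = -5*(1) - 1*(-3) + 1*(5)
    = -5 - -3 + 5
    = 3

3


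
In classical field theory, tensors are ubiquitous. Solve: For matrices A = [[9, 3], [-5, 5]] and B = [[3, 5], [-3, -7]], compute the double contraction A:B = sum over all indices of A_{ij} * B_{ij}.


A:B = sum over all i,j of A_{ij} * B_{ij}.
Row 1: 9*3=27, 3*5=15 => row sum = 42
Row 2: -5*-3=15, 5*-7=-35 => row sum = -20
Total = 42 + -20 = 22

22


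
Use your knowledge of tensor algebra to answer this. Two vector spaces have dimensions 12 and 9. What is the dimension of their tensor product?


The dimension of a tensor product is the product of dimensions.
dim(V) = 12, dim(W) = 9
dim(V (x) W) = 12 * 9 = 108

108


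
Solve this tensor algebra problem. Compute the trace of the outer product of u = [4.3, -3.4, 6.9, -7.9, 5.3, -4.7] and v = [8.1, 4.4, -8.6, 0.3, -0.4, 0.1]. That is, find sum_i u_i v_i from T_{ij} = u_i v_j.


The outer product gives T_{ij} = u_i v_j.
The trace (contraction) is Tr(T) = sum_i T_{ii} = sum_i u_i v_i.
Diagonal entries:
T_{11} = u_1 * v_1 = 4.3 * 8.1 = 34.83
T_{22} = u_2 * v_2 = -3.4 * 4.4 = -14.96
T_{33} = u_3 * v_3 = 6.9 * -8.6 = -59.34
T_{44} = u_4 * v_4 = -7.9 * 0.3 = -2.37
T_{55} = u_5 * v_5 = 5.3 * -0.4 = -2.12
T_{66} = u_6 * v_6 = -4.7 * 0.1 = -0.47
Tr(T) = 34.83 + -14.96 + -59.34 + -2.37 + -2.12 + -0.47 = -44.43

-44.43


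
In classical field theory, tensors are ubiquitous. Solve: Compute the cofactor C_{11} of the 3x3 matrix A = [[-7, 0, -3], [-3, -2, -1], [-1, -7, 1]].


To find cofactor C_{11}, delete row 1 and column 1.
The resulting 2x2 submatrix is: [[-2, -1], [-7, 1]]
Minor M_{11} = -2*1 - -1*-7
  = -2 - 7 = -9
Sign = (-1)^(1+1) = (-1)^2 = 1
Cofactor C_{11} = 1 * -9 = -9

-9


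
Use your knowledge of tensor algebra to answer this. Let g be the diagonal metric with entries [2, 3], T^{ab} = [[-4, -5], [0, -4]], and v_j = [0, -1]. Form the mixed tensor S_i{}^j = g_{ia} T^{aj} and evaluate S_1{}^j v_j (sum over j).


Step 1: lower the first index. For a diagonal metric, g_{ia} T^{aj} = g_{ii} T^{ij} (no sum on i).
g_{11} = 2
S_1{}^1 = 2 * T^{11} = 2 * -4 = -8
S_1{}^2 = 2 * T^{12} = 2 * -5 = -10
Step 2: contract S_1{}^j with v_j.
S_1{}^1 * v_1 = -8 * 0 = 0
S_1{}^2 * v_2 = -10 * -1 = 10
Result = 0 + 10 = 10

10


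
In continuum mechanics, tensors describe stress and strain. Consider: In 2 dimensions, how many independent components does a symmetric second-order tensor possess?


A symmetric rank-2 tensor in d dimensions has d(d+1)/2 independent components.
d = 2
d(d+1)/2 = 2 * 3 / 2 = 6 / 2 = 3

3


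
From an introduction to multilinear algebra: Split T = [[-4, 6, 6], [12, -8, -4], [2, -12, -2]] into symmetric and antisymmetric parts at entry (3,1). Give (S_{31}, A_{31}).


T_{31} = 2
T_{13} = 6
S_{31} = (2 + 6)/2 = 8/2 = 4
A_{31} = (2 - 6)/2 = -4/2 = -2
Check: S + A = 4 + -2 = 2 = T_{31}.

(4, -2)


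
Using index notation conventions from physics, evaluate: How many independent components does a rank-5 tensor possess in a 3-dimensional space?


The number of components of a rank-r tensor in d dimensions is d^r.
Here d = 3 and r = 5.
3^5 = 243

243


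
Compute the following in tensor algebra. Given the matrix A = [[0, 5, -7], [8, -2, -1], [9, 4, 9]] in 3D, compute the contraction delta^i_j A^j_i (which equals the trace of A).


The contraction (trace) of a rank-2 tensor is the sum of its diagonal elements.
Diagonal entries: A[1,1] = 0, A[2,2] = -2, A[3,3] = 9
Tr(A) = 0 + -2 + 9 = 7

7


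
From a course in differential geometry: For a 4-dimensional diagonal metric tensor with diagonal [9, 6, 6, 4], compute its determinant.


For a diagonal metric, the determinant is the product of diagonal entries.
Diagonal entries: 9, 6, 6, 4
det(g) = 9 * 6 * 6 * 4 = 1296

1296


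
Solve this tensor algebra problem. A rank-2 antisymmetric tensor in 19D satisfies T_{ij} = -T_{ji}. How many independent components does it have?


An antisymmetric rank-2 tensor satisfies A_{ij} = -A_{ji}, so diagonal entries are zero.
The independent components are the upper-triangular entries: C(n, 2) = n(n-1)/2.
n = 19
C(19, 2) = 19 * 18 / 2 = 342 / 2 = 171

171


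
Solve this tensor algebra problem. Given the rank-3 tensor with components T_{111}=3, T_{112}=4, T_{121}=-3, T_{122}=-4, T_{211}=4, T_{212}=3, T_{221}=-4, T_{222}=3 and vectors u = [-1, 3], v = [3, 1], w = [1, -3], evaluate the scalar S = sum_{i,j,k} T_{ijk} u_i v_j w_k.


S = sum over i,j,k of T_{ijk} u_i v_j w_k. Expanding all 8 terms:
T_{111}*u_1*v_1*w_1 = 3*-1*3*1 = -9  (running total: -9)
T_{112}*u_1*v_1*w_2 = 4*-1*3*-3 = 36  (running total: 27)
T_{121}*u_1*v_2*w_1 = -3*-1*1*1 = 3  (running total: 30)
T_{122}*u_1*v_2*w_2 = -4*-1*1*-3 = -12  (running total: 18)
T_{211}*u_2*v_1*w_1 = 4*3*3*1 = 36  (running total: 54)
T_{212}*u_2*v_1*w_2 = 3*3*3*-3 = -81  (running total: -27)
T_{221}*u_2*v_2*w_1 = -4*3*1*1 = -12  (running total: -39)
T_{222}*u_2*v_2*w_2 = 3*3*1*-3 = -27  (running total: -66)
S = -66

-66


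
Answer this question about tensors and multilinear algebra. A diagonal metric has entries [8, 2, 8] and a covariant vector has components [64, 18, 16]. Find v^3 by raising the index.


To raise an index with a diagonal metric: v^i = v_i / g_{ii}.
For index 3: v_3 = 16, g_{33} = 8
v^3 = 16 / 8 = 2

2


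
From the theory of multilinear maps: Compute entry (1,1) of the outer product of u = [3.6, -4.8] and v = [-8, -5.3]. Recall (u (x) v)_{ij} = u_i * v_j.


The outer product entry T_{ij} = u_i * v_j.
We need i=1, j=1.
u_1 = 3.6, v_1 = -8
T_{1,1} = 3.6 * -8 = -28.8

-28.8


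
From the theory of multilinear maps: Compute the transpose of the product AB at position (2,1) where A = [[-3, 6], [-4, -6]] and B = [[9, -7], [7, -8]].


(AB)^T_{ij} = (AB)_{ji} = sum_k A_{jk} B_{ki}.
For i=2, j=1 we need (AB)_{12}:
A_{11} * B_{12} = -3 * -7 = 21
A_{12} * B_{22} = 6 * -8 = -48
Sum = 21 + -48 = -27

-27


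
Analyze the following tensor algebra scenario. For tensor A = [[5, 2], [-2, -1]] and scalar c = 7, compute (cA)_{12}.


Scalar multiplication: (cA)_{ij} = c * A_{ij}.
c = 7
A_{12} = 2
(cA)_{12} = 7 * 2 = 14

14


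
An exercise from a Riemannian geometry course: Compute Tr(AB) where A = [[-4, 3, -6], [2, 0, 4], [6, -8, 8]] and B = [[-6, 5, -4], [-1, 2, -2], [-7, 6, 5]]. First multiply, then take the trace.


Tr(AB) = sum_i (AB)_{ii} where (AB)_{ii} = sum_k A_{ik} B_{ki}.
(AB)_{11} = -4*-6 + 3*-1 + -6*-7 = 63
(AB)_{22} = 2*5 + 0*2 + 4*6 = 34
(AB)_{33} = 6*-4 + -8*-2 + 8*5 = 32
Tr(AB) = 63 + 34 + 32 = 129

129


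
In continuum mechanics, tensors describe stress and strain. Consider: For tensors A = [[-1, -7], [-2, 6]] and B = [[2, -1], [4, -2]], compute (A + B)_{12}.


Tensor addition is component-wise: (A + B)_{ij} = A_{ij} + B_{ij}.
A_{12} = -7
B_{12} = -1
(A + B)_{12} = -7 + -1 = -8

-8


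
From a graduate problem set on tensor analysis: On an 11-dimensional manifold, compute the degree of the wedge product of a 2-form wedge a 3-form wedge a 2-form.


The degree of a wedge product is the sum of the degrees of the individual forms.
Degrees: 2, 3, 2
Total degree = 2 + 3 + 2 = 7

7


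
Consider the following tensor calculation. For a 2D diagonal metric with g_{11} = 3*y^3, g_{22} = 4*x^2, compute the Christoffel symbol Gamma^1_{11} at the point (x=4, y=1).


For a diagonal metric, Gamma^k_{ij} = (1/2) g^{kk} (dg_{ik}/dx_j + dg_{jk}/dx_i - dg_{ij}/dx_k).
The metric is diagonal, so g_{ab} = 0 for a != b.
At the given point: g_{11} = 3, g_{22} = 64
g^{11} = 1/3
dg_{11}/dx_1 = dg_{11}/dx_1 = 0
dg_{11}/dx_1 = dg_{11}/dx_1 = 0
dg_{11}/dx_1 = dg_{11}/dx_1 = 0
Numerator = 0 + 0 - 0 = 0
Gamma^1_{11} = 0 / (2 * 3) = 0

0


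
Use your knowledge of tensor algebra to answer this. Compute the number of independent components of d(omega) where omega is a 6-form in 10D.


The exterior derivative of a p-form is a (p+1)-form.
Its number of independent components is C(n, p+1).
n = 10, p+1 = 7
C(10, 7) = 120

120


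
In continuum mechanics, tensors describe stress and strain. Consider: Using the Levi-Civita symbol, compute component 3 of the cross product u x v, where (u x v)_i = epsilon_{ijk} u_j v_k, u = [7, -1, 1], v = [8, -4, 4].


(u x v)_3 = sum_{j,k} epsilon_{3jk} u_j v_k. Only permutations of (1,2,3) contribute; the two non-zero terms are:
eps_{312} u_1 v_2 = 1 * 7 * -4 = -28
eps_{321} u_2 v_1 = -1 * -1 * 8 = 8
(u x v)_3 = -20

-20


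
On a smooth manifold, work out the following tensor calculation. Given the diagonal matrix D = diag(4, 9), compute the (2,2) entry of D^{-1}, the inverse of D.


For a diagonal matrix, the inverse has entries (D^{-1})_{ii} = 1/d_{ii}.
The diagonal entries are: d_{11} = 4, d_{22} = 9
We need (D^{-1})_{22} = 1/d_{22} = 1/9 = 1/9

1/9


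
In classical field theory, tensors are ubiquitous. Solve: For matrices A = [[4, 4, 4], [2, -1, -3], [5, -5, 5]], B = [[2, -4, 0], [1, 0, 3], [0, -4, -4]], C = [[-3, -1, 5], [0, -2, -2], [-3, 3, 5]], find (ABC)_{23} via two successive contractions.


(ABC)_{23} = sum_m (AB)_{2m} C_{m3}. First compute row 2 of AB.
(AB)_{21} = 2*2 + -1*1 + -3*0 = 3
(AB)_{22} = 2*-4 + -1*0 + -3*-4 = 4
(AB)_{23} = 2*0 + -1*3 + -3*-4 = 9
Now contract with column 3 of C:
(AB)_{21} * C_{13} = 3 * 5 = 15
(AB)_{22} * C_{23} = 4 * -2 = -8
(AB)_{23} * C_{33} = 9 * 5 = 45
(ABC)_{23} = 15 + -8 + 45 = 52

52


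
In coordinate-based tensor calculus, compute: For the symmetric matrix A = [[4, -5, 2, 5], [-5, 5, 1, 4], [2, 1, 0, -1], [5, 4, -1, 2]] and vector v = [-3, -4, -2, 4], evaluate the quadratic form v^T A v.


First compute Av:
(Av)_1 = 4*-3 + -5*-4 + 2*-2 + 5*4 = 24
(Av)_2 = -5*-3 + 5*-4 + 1*-2 + 4*4 = 9
(Av)_3 = 2*-3 + 1*-4 + 0*-2 + -1*4 = -14
(Av)_4 = 5*-3 + 4*-4 + -1*-2 + 2*4 = -21
Av = [24, 9, -14, -21]
Then v^T (Av) = -3*24 + -4*9 + -2*-14 + 4*-21
= -72 + -36 + 28 + -84 = -164

-164


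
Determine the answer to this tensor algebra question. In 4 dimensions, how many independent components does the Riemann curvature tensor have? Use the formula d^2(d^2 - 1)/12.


The Riemann tensor in d dimensions has d^2(d^2 - 1)/12 independent components.
d = 4, so d^2 = 16
d^2 - 1 = 15
d^2(d^2 - 1) = 16 * 15 = 240
Divide by 12: 240 / 12 = 20

20


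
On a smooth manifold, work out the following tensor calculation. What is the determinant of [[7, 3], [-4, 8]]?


For a 2x2 matrix [[a, b], [c, d]], det = a*d - b*c.
a = 7, b = 3, c = -4, d = 8
a*d = 7 * 8 = 56
b*c = 3 * -4 = -12
det = 56 - -12 = 68

68


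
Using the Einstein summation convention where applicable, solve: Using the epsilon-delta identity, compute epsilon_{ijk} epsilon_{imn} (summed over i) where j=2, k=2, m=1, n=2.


Using the identity: epsilon_{ijk} epsilon_{imn} = delta_{jm} delta_{kn} - delta_{jn} delta_{km}.
delta_{21} = 0
delta_{22} = 1
delta_{22} = 1
delta_{21} = 0
Result = 0 * 1 - 1 * 0 = 0 - 0 = 0

0


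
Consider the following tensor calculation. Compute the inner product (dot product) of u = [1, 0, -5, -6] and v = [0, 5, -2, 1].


The inner product u . v = sum of u_i * v_i.
Term-by-term: 1 * 0, 0 * 5, -5 * -2, -6 * 1
Products: 0, 0, 10, -6
Sum = 0 + 0 + 10 + -6 = 4

4


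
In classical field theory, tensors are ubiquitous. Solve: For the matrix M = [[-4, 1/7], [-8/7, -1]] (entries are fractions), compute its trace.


The trace is the sum of diagonal entries.
Diagonal: M[1,1] = -4, M[2,2] = -1
Tr(M) = -4 + -1
Computing step by step:
After adding M[1,1]: -4
After adding M[2,2]: -5
Tr(M) = -5

-5


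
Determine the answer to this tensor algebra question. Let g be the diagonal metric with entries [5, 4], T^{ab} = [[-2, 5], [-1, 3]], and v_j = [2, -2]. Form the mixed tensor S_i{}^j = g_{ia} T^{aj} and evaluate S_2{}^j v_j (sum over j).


Step 1: lower the first index. For a diagonal metric, g_{ia} T^{aj} = g_{ii} T^{ij} (no sum on i).
g_{22} = 4
S_2{}^1 = 4 * T^{21} = 4 * -1 = -4
S_2{}^2 = 4 * T^{22} = 4 * 3 = 12
Step 2: contract S_2{}^j with v_j.
S_2{}^1 * v_1 = -4 * 2 = -8
S_2{}^2 * v_2 = 12 * -2 = -24
Result = -8 + -24 = -32

-32


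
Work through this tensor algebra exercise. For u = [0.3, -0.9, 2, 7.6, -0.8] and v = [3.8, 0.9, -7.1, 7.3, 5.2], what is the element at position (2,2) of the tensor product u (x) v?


The outer product entry T_{ij} = u_i * v_j.
We need i=2, j=2.
u_2 = -0.9, v_2 = 0.9
T_{2,2} = -0.9 * 0.9 = -0.81

-0.81


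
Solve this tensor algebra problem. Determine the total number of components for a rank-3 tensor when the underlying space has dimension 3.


The number of components of a rank-r tensor in d dimensions is d^r.
Here d = 3 and r = 3.
3^3 = 27

27


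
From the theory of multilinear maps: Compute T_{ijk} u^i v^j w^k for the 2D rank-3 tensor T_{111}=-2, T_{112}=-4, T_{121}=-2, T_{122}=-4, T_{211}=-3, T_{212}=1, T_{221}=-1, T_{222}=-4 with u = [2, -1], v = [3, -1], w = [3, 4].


S = sum over i,j,k of T_{ijk} u_i v_j w_k. Expanding all 8 terms:
T_{111}*u_1*v_1*w_1 = -2*2*3*3 = -36  (running total: -36)
T_{112}*u_1*v_1*w_2 = -4*2*3*4 = -96  (running total: -132)
T_{121}*u_1*v_2*w_1 = -2*2*-1*3 = 12  (running total: -120)
T_{122}*u_1*v_2*w_2 = -4*2*-1*4 = 32  (running total: -88)
T_{211}*u_2*v_1*w_1 = -3*-1*3*3 = 27  (running total: -61)
T_{212}*u_2*v_1*w_2 = 1*-1*3*4 = -12  (running total: -73)
T_{221}*u_2*v_2*w_1 = -1*-1*-1*3 = -3  (running total: -76)
T_{222}*u_2*v_2*w_2 = -4*-1*-1*4 = -16  (running total: -92)
S = -92

-92


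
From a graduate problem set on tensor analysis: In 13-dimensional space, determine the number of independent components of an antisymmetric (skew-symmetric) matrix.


An antisymmetric rank-2 tensor satisfies A_{ij} = -A_{ji}, so diagonal entries are zero.
The independent components are the upper-triangular entries: C(n, 2) = n(n-1)/2.
n = 13
C(13, 2) = 13 * 12 / 2 = 156 / 2 = 78

78


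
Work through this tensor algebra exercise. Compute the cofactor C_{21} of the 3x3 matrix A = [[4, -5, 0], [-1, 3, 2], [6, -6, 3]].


To find cofactor C_{21}, delete row 2 and column 1.
The resulting 2x2 submatrix is: [[-5, 0], [-6, 3]]
Minor M_{21} = -5*3 - 0*-6
  = -15 - 0 = -15
Sign = (-1)^(2+1) = (-1)^3 = -1
Cofactor C_{21} = -1 * -15 = 15

15


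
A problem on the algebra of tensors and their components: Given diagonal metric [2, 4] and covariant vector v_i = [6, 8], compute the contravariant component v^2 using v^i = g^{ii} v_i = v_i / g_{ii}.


To raise an index with a diagonal metric: v^i = v_i / g_{ii}.
For index 2: v_2 = 8, g_{22} = 4
v^2 = 8 / 4 = 2

2


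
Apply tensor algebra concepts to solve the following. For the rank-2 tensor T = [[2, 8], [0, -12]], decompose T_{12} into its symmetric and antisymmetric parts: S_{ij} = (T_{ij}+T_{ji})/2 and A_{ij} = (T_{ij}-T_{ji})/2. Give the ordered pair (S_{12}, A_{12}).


T_{12} = 8
T_{21} = 0
S_{12} = (8 + 0)/2 = 8/2 = 4
A_{12} = (8 - 0)/2 = 8/2 = 4
Check: S + A = 4 + 4 = 8 = T_{12}.

(4, 4)


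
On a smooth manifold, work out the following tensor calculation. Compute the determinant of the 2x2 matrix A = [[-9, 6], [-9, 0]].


For a 2x2 matrix [[a, b], [c, d]], det = a*d - b*c.
a = -9, b = 6, c = -9, d = 0
a*d = -9 * 0 = 0
b*c = 6 * -9 = -54
det = 0 - -54 = 54

54


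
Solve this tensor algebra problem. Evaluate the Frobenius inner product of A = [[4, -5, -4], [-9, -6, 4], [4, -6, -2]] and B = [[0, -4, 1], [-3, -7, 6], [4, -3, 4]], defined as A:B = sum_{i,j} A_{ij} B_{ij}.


A:B = sum over all i,j of A_{ij} * B_{ij}.
Row 1: 4*0=0, -5*-4=20, -4*1=-4 => row sum = 16
Row 2: -9*-3=27, -6*-7=42, 4*6=24 => row sum = 93
Row 3: 4*4=16, -6*-3=18, -2*4=-8 => row sum = 26
Total = 16 + 93 + 26 = 135

135


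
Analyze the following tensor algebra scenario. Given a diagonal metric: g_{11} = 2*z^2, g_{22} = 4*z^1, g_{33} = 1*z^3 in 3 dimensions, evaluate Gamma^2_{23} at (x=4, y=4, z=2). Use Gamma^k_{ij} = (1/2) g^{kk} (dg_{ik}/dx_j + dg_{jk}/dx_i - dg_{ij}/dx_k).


For a diagonal metric, Gamma^k_{ij} = (1/2) g^{kk} (dg_{ik}/dx_j + dg_{jk}/dx_i - dg_{ij}/dx_k).
The metric is diagonal, so g_{ab} = 0 for a != b.
At the given point: g_{11} = 8, g_{22} = 8, g_{33} = 8
g^{22} = 1/8
dg_{22}/dx_3 = dg_{22}/dx_3 = 4
dg_{32}/dx_2 = 0 (off-diagonal)
dg_{23}/dx_2 = 0 (off-diagonal)
Numerator = 4 + 0 - 0 = 4
Gamma^2_{23} = 4 / (2 * 8) = 1/4

1/4


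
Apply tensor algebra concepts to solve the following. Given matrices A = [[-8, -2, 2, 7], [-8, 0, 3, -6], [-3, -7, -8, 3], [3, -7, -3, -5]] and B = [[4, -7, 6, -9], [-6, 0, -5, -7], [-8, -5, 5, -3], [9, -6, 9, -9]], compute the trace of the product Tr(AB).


Tr(AB) = sum_i (AB)_{ii} where (AB)_{ii} = sum_k A_{ik} B_{ki}.
(AB)_{11} = -8*4 + -2*-6 + 2*-8 + 7*9 = 27
(AB)_{22} = -8*-7 + 0*0 + 3*-5 + -6*-6 = 77
(AB)_{33} = -3*6 + -7*-5 + -8*5 + 3*9 = 4
(AB)_{44} = 3*-9 + -7*-7 + -3*-3 + -5*-9 = 76
Tr(AB) = 27 + 77 + 4 + 76 = 184

184


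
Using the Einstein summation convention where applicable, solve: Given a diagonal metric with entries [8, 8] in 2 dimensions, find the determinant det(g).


For a diagonal metric, the determinant is the product of diagonal entries.
Diagonal entries: 8, 8
det(g) = 8 * 8 = 64

64


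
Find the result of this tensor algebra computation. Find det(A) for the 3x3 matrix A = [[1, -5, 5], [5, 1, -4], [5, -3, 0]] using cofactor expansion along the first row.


Expanding along the first row, det(A) = a11*M_11 - a12*M_12 + a13*M_13, where M_1j is the (1,j) minor.
Minor M_11 = 1*0 - -4*-3 = -12
Minor M_12 = 5*0 - -4*5 = 20
Minor M_13 = 5*-3 - 1*5 = -20
det = 1*(-12) - -5*(20) + 5*(-20)
    = -12 - -100 + -100
    = -12

-12


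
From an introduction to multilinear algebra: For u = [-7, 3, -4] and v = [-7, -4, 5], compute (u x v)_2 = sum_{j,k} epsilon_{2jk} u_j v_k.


(u x v)_2 = sum_{j,k} epsilon_{2jk} u_j v_k. Only permutations of (1,2,3) contribute; the two non-zero terms are:
eps_{213} u_1 v_3 = -1 * -7 * 5 = 35
eps_{231} u_3 v_1 = 1 * -4 * -7 = 28
(u x v)_2 = 63

63


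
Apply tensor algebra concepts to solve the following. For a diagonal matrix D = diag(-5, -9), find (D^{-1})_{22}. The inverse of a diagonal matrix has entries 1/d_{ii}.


For a diagonal matrix, the inverse has entries (D^{-1})_{ii} = 1/d_{ii}.
The diagonal entries are: d_{11} = -5, d_{22} = -9
We need (D^{-1})_{22} = 1/d_{22} = 1/-9 = -1/9

-1/9


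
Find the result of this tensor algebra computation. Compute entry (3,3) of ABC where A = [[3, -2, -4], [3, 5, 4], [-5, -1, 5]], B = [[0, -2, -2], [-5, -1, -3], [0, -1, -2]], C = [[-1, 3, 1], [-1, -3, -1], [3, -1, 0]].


(ABC)_{33} = sum_m (AB)_{3m} C_{m3}. First compute row 3 of AB.
(AB)_{31} = -5*0 + -1*-5 + 5*0 = 5
(AB)_{32} = -5*-2 + -1*-1 + 5*-1 = 6
(AB)_{33} = -5*-2 + -1*-3 + 5*-2 = 3
Now contract with column 3 of C:
(AB)_{31} * C_{13} = 5 * 1 = 5
(AB)_{32} * C_{23} = 6 * -1 = -6
(AB)_{33} * C_{33} = 3 * 0 = 0
(ABC)_{33} = 5 + -6 + 0 = -1

-1


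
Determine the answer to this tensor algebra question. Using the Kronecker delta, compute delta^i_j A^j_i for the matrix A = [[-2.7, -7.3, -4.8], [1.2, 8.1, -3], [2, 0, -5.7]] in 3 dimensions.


The contraction (trace) of a rank-2 tensor is the sum of its diagonal elements.
Diagonal entries: A[1,1] = -2.7, A[2,2] = 8.1, A[3,3] = -5.7
Tr(A) = -2.7 + 8.1 + -5.7 = -0.3

-0.3


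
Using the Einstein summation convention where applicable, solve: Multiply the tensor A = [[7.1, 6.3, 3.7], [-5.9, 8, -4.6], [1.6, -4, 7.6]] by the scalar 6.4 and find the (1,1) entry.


Scalar multiplication: (cA)_{ij} = c * A_{ij}.
c = 6.4
A_{11} = 7.1
(cA)_{11} = 6.4 * 7.1 = 45.44

45.44


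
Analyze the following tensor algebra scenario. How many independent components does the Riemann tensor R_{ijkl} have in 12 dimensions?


The Riemann tensor in d dimensions has d^2(d^2 - 1)/12 independent components.
d = 12, so d^2 = 144
d^2 - 1 = 143
d^2(d^2 - 1) = 144 * 143 = 20592
Divide by 12: 20592 / 12 = 1716

1716


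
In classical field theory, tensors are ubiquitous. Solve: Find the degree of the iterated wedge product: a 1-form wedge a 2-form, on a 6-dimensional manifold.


The degree of a wedge product is the sum of the degrees of the individual forms.
Degrees: 1, 2
Total degree = 1 + 2 = 3

3


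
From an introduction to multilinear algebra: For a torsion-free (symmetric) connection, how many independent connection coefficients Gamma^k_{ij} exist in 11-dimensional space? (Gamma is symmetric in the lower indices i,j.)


Christoffel symbols Gamma^k_{ij} are symmetric in i,j, so there are d * d(d+1)/2 independent symbols.
d = 11
d(d+1)/2 = 11 * 12 / 2 = 66
Total = 11 * 66 = 726

726


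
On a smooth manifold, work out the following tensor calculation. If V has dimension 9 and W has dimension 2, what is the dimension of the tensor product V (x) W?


The dimension of a tensor product is the product of dimensions.
dim(V) = 9, dim(W) = 2
dim(V (x) W) = 9 * 2 = 18

18


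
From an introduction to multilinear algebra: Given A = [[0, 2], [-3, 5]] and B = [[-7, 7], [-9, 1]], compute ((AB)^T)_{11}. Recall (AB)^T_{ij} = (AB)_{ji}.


(AB)^T_{ij} = (AB)_{ji} = sum_k A_{jk} B_{ki}.
For i=1, j=1 we need (AB)_{11}:
A_{11} * B_{11} = 0 * -7 = 0
A_{12} * B_{21} = 2 * -9 = -18
Sum = 0 + -18 = -18

-18


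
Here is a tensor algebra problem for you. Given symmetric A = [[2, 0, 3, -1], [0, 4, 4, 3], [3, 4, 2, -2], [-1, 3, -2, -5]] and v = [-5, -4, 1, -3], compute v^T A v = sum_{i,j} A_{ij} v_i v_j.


First compute Av:
(Av)_1 = 2*-5 + 0*-4 + 3*1 + -1*-3 = -4
(Av)_2 = 0*-5 + 4*-4 + 4*1 + 3*-3 = -21
(Av)_3 = 3*-5 + 4*-4 + 2*1 + -2*-3 = -23
(Av)_4 = -1*-5 + 3*-4 + -2*1 + -5*-3 = 6
Av = [-4, -21, -23, 6]
Then v^T (Av) = -5*-4 + -4*-21 + 1*-23 + -3*6
= 20 + 84 + -23 + -18 = 63

63


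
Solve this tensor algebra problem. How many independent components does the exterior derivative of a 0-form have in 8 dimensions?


The exterior derivative of a p-form is a (p+1)-form.
Its number of independent components is C(n, p+1).
n = 8, p+1 = 1
C(8, 1) = 8

8


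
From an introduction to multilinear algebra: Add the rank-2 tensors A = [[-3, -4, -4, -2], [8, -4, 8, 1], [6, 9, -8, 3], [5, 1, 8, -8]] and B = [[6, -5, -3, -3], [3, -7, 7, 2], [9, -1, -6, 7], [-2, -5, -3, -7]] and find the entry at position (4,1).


Tensor addition is component-wise: (A + B)_{ij} = A_{ij} + B_{ij}.
A_{41} = 5
B_{41} = -2
(A + B)_{41} = 5 + -2 = 3

3


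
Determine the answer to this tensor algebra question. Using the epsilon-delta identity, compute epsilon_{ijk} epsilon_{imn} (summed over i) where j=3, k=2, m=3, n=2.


Using the identity: epsilon_{ijk} epsilon_{imn} = delta_{jm} delta_{kn} - delta_{jn} delta_{km}.
delta_{33} = 1
delta_{22} = 1
delta_{32} = 0
delta_{23} = 0
Result = 1 * 1 - 0 * 0 = 1 - 0 = 1

1


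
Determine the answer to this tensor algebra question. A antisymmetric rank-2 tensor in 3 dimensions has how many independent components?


A antisymmetric rank-2 tensor in d dimensions has d(d-1)/2 independent components.
d = 3
d(d-1)/2 = 3 * 2 / 2 = 6 / 2 = 3

3


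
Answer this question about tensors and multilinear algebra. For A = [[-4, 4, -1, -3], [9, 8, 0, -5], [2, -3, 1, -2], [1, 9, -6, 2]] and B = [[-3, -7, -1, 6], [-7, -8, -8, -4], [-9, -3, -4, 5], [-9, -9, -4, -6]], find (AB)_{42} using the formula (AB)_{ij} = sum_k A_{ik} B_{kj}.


(AB)_{ij} = sum_k A_{ik} B_{kj}.
For i=4, j=2:
A_{41} * B_{12} = 1 * -7 = -7
A_{42} * B_{22} = 9 * -8 = -72
A_{43} * B_{32} = -6 * -3 = 18
A_{44} * B_{42} = 2 * -9 = -18
Sum = -7 + -72 + 18 + -18 = -79

-79


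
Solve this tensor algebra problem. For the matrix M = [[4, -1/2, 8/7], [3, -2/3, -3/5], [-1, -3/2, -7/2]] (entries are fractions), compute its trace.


The trace is the sum of diagonal entries.
Diagonal: M[1,1] = 4, M[2,2] = -2/3, M[3,3] = -7/2
Tr(M) = 4 + -2/3 + -7/2
Computing step by step:
After adding M[1,1]: 4
After adding M[2,2]: 10/3
After adding M[3,3]: -1/6
Tr(M) = -1/6

-1/6


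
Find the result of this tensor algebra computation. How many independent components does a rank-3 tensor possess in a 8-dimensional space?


The number of components of a rank-r tensor in d dimensions is d^r.
Here d = 8 and r = 3.
8^3 = 512

512


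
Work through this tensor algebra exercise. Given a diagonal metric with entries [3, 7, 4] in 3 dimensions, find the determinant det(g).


For a diagonal metric, the determinant is the product of diagonal entries.
Diagonal entries: 3, 7, 4
det(g) = 3 * 7 * 4 = 84

84


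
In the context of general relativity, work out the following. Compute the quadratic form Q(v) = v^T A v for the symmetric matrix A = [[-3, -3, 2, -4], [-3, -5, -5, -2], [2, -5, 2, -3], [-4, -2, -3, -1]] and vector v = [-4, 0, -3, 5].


First compute Av:
(Av)_1 = -3*-4 + -3*0 + 2*-3 + -4*5 = -14
(Av)_2 = -3*-4 + -5*0 + -5*-3 + -2*5 = 17
(Av)_3 = 2*-4 + -5*0 + 2*-3 + -3*5 = -29
(Av)_4 = -4*-4 + -2*0 + -3*-3 + -1*5 = 20
Av = [-14, 17, -29, 20]
Then v^T (Av) = -4*-14 + 0*17 + -3*-29 + 5*20
= 56 + 0 + 87 + 100 = 243

243


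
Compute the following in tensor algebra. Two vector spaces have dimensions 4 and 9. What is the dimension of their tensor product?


The dimension of a tensor product is the product of dimensions.
dim(V) = 4, dim(W) = 9
dim(V (x) W) = 4 * 9 = 36

36


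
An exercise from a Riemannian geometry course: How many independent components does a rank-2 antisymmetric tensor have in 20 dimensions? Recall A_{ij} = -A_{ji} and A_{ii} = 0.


An antisymmetric rank-2 tensor satisfies A_{ij} = -A_{ji}, so diagonal entries are zero.
The independent components are the upper-triangular entries: C(n, 2) = n(n-1)/2.
n = 20
C(20, 2) = 20 * 19 / 2 = 380 / 2 = 190

190


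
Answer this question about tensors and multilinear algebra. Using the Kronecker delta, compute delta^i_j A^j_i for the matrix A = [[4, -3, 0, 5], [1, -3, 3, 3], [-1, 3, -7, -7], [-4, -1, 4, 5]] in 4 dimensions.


The contraction (trace) of a rank-2 tensor is the sum of its diagonal elements.
Diagonal entries: A[1,1] = 4, A[2,2] = -3, A[3,3] = -7, A[4,4] = 5
Tr(A) = 4 + -3 + -7 + 5 = -1

-1


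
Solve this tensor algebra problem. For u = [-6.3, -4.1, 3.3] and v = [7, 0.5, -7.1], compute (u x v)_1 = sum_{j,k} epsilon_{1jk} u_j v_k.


(u x v)_1 = sum_{j,k} epsilon_{1jk} u_j v_k. Only permutations of (1,2,3) contribute; the two non-zero terms are:
eps_{123} u_2 v_3 = 1 * -4.1 * -7.1 = 29.11
eps_{132} u_3 v_2 = -1 * 3.3 * 0.5 = -1.65
(u x v)_1 = 27.46

27.46


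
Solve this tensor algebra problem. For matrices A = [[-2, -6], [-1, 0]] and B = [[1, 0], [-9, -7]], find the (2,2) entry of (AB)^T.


(AB)^T_{ij} = (AB)_{ji} = sum_k A_{jk} B_{ki}.
For i=2, j=2 we need (AB)_{22}:
A_{21} * B_{12} = -1 * 0 = 0
A_{22} * B_{22} = 0 * -7 = 0
Sum = 0 + 0 = 0

0


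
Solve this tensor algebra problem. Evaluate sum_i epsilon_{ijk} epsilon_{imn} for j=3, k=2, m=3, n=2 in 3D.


Using the identity: epsilon_{ijk} epsilon_{imn} = delta_{jm} delta_{kn} - delta_{jn} delta_{km}.
delta_{33} = 1
delta_{22} = 1
delta_{32} = 0
delta_{23} = 0
Result = 1 * 1 - 0 * 0 = 1 - 0 = 1

1


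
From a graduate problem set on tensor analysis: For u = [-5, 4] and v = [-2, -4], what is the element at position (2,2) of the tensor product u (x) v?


The outer product entry T_{ij} = u_i * v_j.
We need i=2, j=2.
u_2 = 4, v_2 = -4
T_{2,2} = 4 * -4 = -16

-16


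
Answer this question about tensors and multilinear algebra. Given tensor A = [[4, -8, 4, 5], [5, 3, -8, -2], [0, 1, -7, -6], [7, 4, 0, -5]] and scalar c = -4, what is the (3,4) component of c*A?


Scalar multiplication: (cA)_{ij} = c * A_{ij}.
c = -4
A_{34} = -6
(cA)_{34} = -4 * -6 = 24

24


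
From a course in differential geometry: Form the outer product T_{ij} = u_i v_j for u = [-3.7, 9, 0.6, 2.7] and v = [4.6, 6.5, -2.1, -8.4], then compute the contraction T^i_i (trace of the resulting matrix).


The outer product gives T_{ij} = u_i v_j.
The trace (contraction) is Tr(T) = sum_i T_{ii} = sum_i u_i v_i.
Diagonal entries:
T_{11} = u_1 * v_1 = -3.7 * 4.6 = -17.02
T_{22} = u_2 * v_2 = 9 * 6.5 = 58.5
T_{33} = u_3 * v_3 = 0.6 * -2.1 = -1.26
T_{44} = u_4 * v_4 = 2.7 * -8.4 = -22.68
Tr(T) = -17.02 + 58.5 + -1.26 + -22.68 = 17.54

17.54


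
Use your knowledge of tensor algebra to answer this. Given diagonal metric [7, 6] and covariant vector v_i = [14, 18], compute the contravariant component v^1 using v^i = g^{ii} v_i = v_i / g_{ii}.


To raise an index with a diagonal metric: v^i = v_i / g_{ii}.
For index 1: v_1 = 14, g_{11} = 7
v^1 = 14 / 7 = 2

2


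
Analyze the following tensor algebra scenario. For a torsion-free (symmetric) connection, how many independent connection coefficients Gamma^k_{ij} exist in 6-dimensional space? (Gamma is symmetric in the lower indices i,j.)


Christoffel symbols Gamma^k_{ij} are symmetric in i,j, so there are d * d(d+1)/2 independent symbols.
d = 6
d(d+1)/2 = 6 * 7 / 2 = 21
Total = 6 * 21 = 126

126


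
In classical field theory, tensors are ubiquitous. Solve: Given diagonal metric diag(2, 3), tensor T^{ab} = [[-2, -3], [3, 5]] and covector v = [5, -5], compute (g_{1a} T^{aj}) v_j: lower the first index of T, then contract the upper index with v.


Step 1: lower the first index. For a diagonal metric, g_{ia} T^{aj} = g_{ii} T^{ij} (no sum on i).
g_{11} = 2
S_1{}^1 = 2 * T^{11} = 2 * -2 = -4
S_1{}^2 = 2 * T^{12} = 2 * -3 = -6
Step 2: contract S_1{}^j with v_j.
S_1{}^1 * v_1 = -4 * 5 = -20
S_1{}^2 * v_2 = -6 * -5 = 30
Result = -20 + 30 = 10

10
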